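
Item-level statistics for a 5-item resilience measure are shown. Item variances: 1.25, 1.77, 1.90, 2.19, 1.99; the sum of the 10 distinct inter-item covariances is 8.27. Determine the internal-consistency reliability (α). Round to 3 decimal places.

α = 0.806

ΣVar(i) = 1.25 + 1.77 + 1.90 + 2.19 + 1.99 = 9.10
Sum of distinct covariances = 8.27
total variance = ΣVar(i) + 2·Σcov = 9.10 + 2 × 8.27 = 25.64
α = (5/4)·(1 − 9.10/25.64) = 0.806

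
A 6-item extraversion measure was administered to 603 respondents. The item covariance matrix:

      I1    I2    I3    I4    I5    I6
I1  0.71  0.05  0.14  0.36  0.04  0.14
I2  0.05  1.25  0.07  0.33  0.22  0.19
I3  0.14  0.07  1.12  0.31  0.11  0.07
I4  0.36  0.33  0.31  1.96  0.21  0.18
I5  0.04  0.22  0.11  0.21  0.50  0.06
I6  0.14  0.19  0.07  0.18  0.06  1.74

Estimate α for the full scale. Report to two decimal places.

sum of item variances = 0.71 + 1.25 + 1.12 + 1.96 + 0.50 + 1.74 = 7.28
Sum of the distinct covariances = 2.48
total variance = 7.28 + 2 × 2.48 = 12.24
α = (k/(k−1))·(1 − sum of item variances/total variance) = (6/5)·(1 − 7.28/12.24) = 0.49

α = 0.49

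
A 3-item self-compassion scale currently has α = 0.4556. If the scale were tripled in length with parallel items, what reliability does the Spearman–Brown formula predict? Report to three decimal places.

Length factor m = 3
α' = m·α / (1 + (m−1)·α)
   = 3 × 0.4556 / (1 + (3 − 1) × 0.4556)
   = 1.3668 / 1.9112 = 0.715

predicted reliability = 0.715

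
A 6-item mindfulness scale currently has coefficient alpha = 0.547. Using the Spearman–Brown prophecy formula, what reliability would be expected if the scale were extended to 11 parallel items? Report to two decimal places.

predicted reliability = 0.69

Length factor m = 11/6 = 1.8333
α' = m·α / (1 + (m−1)·α)
   = 11/6 × 0.547 / (1 + (11/6 − 1) × 0.547)
   = 1.0028 / 1.4558 = 0.69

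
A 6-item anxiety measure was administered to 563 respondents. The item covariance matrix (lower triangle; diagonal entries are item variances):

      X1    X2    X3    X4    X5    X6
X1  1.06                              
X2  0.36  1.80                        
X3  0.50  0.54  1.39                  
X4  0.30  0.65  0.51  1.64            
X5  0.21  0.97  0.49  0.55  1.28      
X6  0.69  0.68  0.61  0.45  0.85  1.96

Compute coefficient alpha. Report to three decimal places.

sum of item variances = 1.06 + 1.80 + 1.39 + 1.64 + 1.28 + 1.96 = 9.13
Sum of off-diagonal covariances = 8.36
σ²_total = 9.13 + 2 × 8.36 = 25.85
α = (k/(k−1))·(1 − sum of item variances/σ²_total) = (6/5)·(1 − 9.13/25.85) = 0.776

coefficient alpha = 0.776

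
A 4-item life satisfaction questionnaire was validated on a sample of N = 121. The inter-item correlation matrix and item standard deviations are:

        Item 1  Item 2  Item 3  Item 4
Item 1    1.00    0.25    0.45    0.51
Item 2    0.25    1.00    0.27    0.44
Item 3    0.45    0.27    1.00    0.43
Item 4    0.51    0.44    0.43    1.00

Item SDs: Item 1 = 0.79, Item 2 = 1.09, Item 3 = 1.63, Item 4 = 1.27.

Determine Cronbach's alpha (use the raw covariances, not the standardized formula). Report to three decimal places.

Σσ²ᵢ = 0.79² + 1.09² + 1.63² + 1.27² = 6.0820
Covariances σ_ij = r_ij · s_i · s_j:
  σ(Item 1,Item 2) = 0.25 × 0.79 × 1.09 = 0.2153
  σ(Item 1,Item 3) = 0.45 × 0.79 × 1.63 = 0.5795
  σ(Item 1,Item 4) = 0.51 × 0.79 × 1.27 = 0.5117
  σ(Item 2,Item 3) = 0.27 × 1.09 × 1.63 = 0.4797
  σ(Item 2,Item 4) = 0.44 × 1.09 × 1.27 = 0.6091
  σ(Item 3,Item 4) = 0.43 × 1.63 × 1.27 = 0.8901
σ²_T = Σσ²ᵢ + 2·Σσ_ij = 6.0820 + 2 × 3.2854 = 12.6528
α = (4/3)·(1 − 6.0820/12.6528) = 0.692

α = 0.692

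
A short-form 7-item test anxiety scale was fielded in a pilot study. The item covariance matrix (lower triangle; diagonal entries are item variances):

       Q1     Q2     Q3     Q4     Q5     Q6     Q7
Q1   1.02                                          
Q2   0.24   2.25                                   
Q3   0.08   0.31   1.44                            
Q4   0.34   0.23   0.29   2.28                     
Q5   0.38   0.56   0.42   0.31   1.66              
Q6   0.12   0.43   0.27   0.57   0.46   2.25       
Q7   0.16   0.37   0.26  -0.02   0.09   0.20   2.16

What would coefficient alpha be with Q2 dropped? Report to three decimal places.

α = 0.505

Remaining items: Q1, Q3, Q4, Q5, Q6, Q7 (k = 6).
Σσ²ᵢ = 1.02 + 1.44 + 2.28 + 1.66 + 2.25 + 2.16 = 10.81
Var(T) = 10.81 + 2 × 3.93 = 18.67
α (item deleted) = (6/5)·(1 − 10.81/18.67) = 0.505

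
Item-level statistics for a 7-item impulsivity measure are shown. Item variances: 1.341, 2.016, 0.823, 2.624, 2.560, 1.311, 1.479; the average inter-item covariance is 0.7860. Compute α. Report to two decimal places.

α = 0.85

sum of item variances = 1.341 + 2.016 + 0.823 + 2.624 + 2.560 + 1.311 + 1.479 = 12.154
Sum of the 21 distinct covariances = 21 × 0.7860 = 16.5060
Var(T) = sum of item variances + 2·Σcov = 12.154 + 2 × 16.5060 = 45.1660
α = (7/6)·(1 − 12.154/45.1660) = 0.85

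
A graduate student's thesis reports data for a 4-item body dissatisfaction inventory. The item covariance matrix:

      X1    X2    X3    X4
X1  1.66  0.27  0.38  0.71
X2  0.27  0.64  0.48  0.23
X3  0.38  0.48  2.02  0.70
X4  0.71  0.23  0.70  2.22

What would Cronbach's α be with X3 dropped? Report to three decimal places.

Remaining items: X1, X2, X4 (k = 3).
Σσᵢ² = 1.66 + 0.64 + 2.22 = 4.52
σ²_T = 4.52 + 2 × 1.21 = 6.94
α (item deleted) = (3/2)·(1 − 4.52/6.94) = 0.523

α = 0.523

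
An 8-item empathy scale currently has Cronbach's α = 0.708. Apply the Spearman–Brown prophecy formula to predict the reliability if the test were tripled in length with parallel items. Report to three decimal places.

predicted reliability = 0.879

Length factor m = 3
α' = m·α / (1 + (m−1)·α)
   = 3 × 0.708 / (1 + (3 − 1) × 0.708)
   = 2.1240 / 2.4160 = 0.879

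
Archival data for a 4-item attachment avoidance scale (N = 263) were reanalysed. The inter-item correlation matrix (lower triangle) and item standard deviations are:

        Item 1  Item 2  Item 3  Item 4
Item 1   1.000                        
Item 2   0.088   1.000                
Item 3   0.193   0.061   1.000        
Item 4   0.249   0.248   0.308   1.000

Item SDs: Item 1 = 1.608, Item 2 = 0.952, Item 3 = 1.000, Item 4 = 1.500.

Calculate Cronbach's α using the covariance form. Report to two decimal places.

Σσ²ᵢ = 1.608² + 0.952² + 1.000² + 1.500² = 6.7420
Covariances σ_ij = r_ij · s_i · s_j:
  σ(Item 1,Item 2) = 0.088 × 1.608 × 0.952 = 0.1347
  σ(Item 1,Item 3) = 0.193 × 1.608 × 1.000 = 0.3103
  σ(Item 1,Item 4) = 0.249 × 1.608 × 1.500 = 0.6006
  σ(Item 2,Item 3) = 0.061 × 0.952 × 1.000 = 0.0581
  σ(Item 2,Item 4) = 0.248 × 0.952 × 1.500 = 0.3541
  σ(Item 3,Item 4) = 0.308 × 1.000 × 1.500 = 0.4620
σ²_T = Σσ²ᵢ + 2·Σσ_ij = 6.7420 + 2 × 1.9198 = 10.5816
α = (4/3)·(1 − 6.7420/10.5816) = 0.48

α = 0.48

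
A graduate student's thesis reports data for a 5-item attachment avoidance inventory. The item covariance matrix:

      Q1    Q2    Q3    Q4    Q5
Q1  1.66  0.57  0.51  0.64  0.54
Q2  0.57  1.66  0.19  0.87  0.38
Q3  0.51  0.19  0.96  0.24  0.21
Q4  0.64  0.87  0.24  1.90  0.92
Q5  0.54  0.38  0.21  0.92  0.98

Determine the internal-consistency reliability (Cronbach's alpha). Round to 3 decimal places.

Σσ²ᵢ = 1.66 + 1.66 + 0.96 + 1.90 + 0.98 = 7.16
Σ_{i<j} σ_ij = 5.07
Var(T) = 7.16 + 2 × 5.07 = 17.30
α = (k/(k−1))·(1 − Σσ²ᵢ/Var(T)) = (5/4)·(1 − 7.16/17.30) = 0.733

α = 0.733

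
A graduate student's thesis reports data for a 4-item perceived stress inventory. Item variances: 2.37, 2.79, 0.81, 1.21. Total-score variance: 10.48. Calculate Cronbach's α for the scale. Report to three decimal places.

α = 0.420

Σσ²ᵢ = 2.37 + 2.79 + 0.81 + 1.21 = 7.18
α = (k/(k−1))·(1 − Σσ²ᵢ/σ²_T) = (4/3)·(1 − 7.18/10.48) = 0.420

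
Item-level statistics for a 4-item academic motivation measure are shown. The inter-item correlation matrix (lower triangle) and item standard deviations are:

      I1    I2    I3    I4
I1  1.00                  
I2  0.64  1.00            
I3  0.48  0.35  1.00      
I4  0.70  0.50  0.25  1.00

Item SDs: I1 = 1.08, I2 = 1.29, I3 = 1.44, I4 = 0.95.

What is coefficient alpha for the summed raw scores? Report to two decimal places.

coefficient alpha = 0.77

Σσ²ᵢ = 1.08² + 1.29² + 1.44² + 0.95² = 5.8066
Covariances σ_ij = r_ij · s_i · s_j:
  σ(I1,I2) = 0.64 × 1.08 × 1.29 = 0.8916
  σ(I1,I3) = 0.48 × 1.08 × 1.44 = 0.7465
  σ(I1,I4) = 0.70 × 1.08 × 0.95 = 0.7182
  σ(I2,I3) = 0.35 × 1.29 × 1.44 = 0.6502
  σ(I2,I4) = 0.50 × 1.29 × 0.95 = 0.6128
  σ(I3,I4) = 0.25 × 1.44 × 0.95 = 0.3420
σ²_T = Σσ²ᵢ + 2·Σσ_ij = 5.8066 + 2 × 3.9613 = 13.7292
α = (4/3)·(1 − 5.8066/13.7292) = 0.77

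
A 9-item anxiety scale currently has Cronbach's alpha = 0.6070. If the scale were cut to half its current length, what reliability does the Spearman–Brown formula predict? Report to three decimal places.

Length factor m = 1/2
α' = m·α / (1 − (1−m)·α)
   = 1/2 × 0.6070 / (1 − (1 − 1/2) × 0.6070)
   = 0.3035 / 0.6965 = 0.436

predicted reliability = 0.436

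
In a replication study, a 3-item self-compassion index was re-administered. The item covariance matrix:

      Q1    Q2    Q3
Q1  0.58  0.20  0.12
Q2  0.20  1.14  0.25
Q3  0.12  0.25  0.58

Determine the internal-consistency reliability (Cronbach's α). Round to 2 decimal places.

Σσ²ᵢ = 0.58 + 1.14 + 0.58 = 2.30
Sum of the distinct covariances = 0.57
Var(T) = 2.30 + 2 × 0.57 = 3.44
α = (k/(k−1))·(1 − Σσ²ᵢ/Var(T)) = (3/2)·(1 − 2.30/3.44) = 0.50

Cronbach's α = 0.50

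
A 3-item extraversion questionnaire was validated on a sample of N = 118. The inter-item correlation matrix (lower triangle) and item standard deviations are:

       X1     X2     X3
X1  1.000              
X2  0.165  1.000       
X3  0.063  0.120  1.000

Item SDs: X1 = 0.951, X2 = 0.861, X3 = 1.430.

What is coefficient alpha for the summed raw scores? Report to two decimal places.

α = 0.25

Σσ²ᵢ = 0.951² + 0.861² + 1.430² = 3.6906
Covariances σ_ij = r_ij · s_i · s_j:
  σ(X1,X2) = 0.165 × 0.951 × 0.861 = 0.1351
  σ(X1,X3) = 0.063 × 0.951 × 1.430 = 0.0857
  σ(X2,X3) = 0.120 × 0.861 × 1.430 = 0.1477
σ²_T = Σσ²ᵢ + 2·Σσ_ij = 3.6906 + 2 × 0.3685 = 4.4276
α = (3/2)·(1 − 3.6906/4.4276) = 0.25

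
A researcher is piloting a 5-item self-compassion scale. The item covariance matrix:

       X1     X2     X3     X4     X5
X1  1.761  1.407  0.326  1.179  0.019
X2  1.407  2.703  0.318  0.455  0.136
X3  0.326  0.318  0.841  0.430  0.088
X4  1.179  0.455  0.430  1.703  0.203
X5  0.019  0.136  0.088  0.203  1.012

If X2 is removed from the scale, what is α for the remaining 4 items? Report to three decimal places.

α = 0.610

Remaining items: X1, X3, X4, X5 (k = 4).
sum of item variances = 1.761 + 0.841 + 1.703 + 1.012 = 5.317
σ²_T = 5.317 + 2 × 2.245 = 9.807
α (item deleted) = (4/3)·(1 − 5.317/9.807) = 0.610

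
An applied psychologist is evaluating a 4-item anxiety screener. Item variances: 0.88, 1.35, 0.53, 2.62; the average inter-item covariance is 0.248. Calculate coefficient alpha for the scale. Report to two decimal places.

sum of item variances = 0.88 + 1.35 + 0.53 + 2.62 = 5.38
Sum of the 6 distinct covariances = 6 × 0.248 = 1.488
σ²_total = sum of item variances + 2·Σcov = 5.38 + 2 × 1.488 = 8.356
α = (4/3)·(1 − 5.38/8.356) = 0.47

α = 0.47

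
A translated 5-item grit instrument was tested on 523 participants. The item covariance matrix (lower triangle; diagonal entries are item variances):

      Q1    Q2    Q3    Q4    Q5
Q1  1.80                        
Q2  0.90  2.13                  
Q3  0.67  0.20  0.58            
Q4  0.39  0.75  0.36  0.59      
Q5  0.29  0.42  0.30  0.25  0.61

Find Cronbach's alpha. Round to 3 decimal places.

ΣVar(i) = 1.80 + 2.13 + 0.58 + 0.59 + 0.61 = 5.71
Sum of off-diagonal covariances = 4.53
Var(T) = 5.71 + 2 × 4.53 = 14.77
α = (k/(k−1))·(1 − ΣVar(i)/Var(T)) = (5/4)·(1 − 5.71/14.77) = 0.767

α = 0.767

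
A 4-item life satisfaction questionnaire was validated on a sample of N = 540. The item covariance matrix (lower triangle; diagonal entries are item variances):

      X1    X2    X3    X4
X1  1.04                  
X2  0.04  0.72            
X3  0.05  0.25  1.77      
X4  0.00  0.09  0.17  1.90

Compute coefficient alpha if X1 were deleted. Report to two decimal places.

coefficient alpha = 0.28

Remaining items: X2, X3, X4 (k = 3).
sum of item variances = 0.72 + 1.77 + 1.90 = 4.39
σ²_total = 4.39 + 2 × 0.51 = 5.41
α (item deleted) = (3/2)·(1 − 4.39/5.41) = 0.28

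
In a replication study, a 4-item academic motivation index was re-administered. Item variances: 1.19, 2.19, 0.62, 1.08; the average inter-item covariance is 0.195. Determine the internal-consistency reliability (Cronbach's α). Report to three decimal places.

Σσ²ᵢ = 1.19 + 2.19 + 0.62 + 1.08 = 5.08
Sum of the 6 distinct covariances = 6 × 0.195 = 1.170
σ²_total = Σσ²ᵢ + 2·Σcov = 5.08 + 2 × 1.170 = 7.420
α = (4/3)·(1 − 5.08/7.420) = 0.420

α = 0.420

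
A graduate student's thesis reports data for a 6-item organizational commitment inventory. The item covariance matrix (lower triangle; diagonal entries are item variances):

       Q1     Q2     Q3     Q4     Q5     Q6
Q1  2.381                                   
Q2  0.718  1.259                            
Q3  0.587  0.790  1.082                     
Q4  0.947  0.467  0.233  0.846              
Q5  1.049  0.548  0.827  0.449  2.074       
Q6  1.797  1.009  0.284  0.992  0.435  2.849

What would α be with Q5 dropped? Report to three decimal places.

Remaining items: Q1, Q2, Q3, Q4, Q6 (k = 5).
sum of item variances = 2.381 + 1.259 + 1.082 + 0.846 + 2.849 = 8.417
σ²_total = 8.417 + 2 × 7.824 = 24.065
α (item deleted) = (5/4)·(1 − 8.417/24.065) = 0.813

α = 0.813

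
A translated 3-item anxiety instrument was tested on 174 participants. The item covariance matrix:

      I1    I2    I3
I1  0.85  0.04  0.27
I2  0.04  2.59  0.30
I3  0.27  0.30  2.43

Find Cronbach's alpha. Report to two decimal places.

ΣVar(i) = 0.85 + 2.59 + 2.43 = 5.87
Σ_{i<j} σ_ij = 0.61
σ²_total = 5.87 + 2 × 0.61 = 7.09
α = (k/(k−1))·(1 − ΣVar(i)/σ²_total) = (3/2)·(1 − 5.87/7.09) = 0.26

α = 0.26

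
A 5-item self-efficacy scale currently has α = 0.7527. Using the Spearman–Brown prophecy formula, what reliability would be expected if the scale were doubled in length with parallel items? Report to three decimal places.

predicted reliability = 0.859

Length factor m = 2
α' = m·α / (1 + (m−1)·α)
   = 2 × 0.7527 / (1 + (2 − 1) × 0.7527)
   = 1.5054 / 1.7527 = 0.859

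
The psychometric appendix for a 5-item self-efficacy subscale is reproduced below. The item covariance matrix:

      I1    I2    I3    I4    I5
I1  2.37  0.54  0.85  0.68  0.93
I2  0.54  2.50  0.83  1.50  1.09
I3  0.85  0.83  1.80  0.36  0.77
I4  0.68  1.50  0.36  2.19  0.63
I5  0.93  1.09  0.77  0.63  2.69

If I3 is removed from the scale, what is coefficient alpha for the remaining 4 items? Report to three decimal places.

Remaining items: I1, I2, I4, I5 (k = 4).
ΣVar(i) = 2.37 + 2.50 + 2.19 + 2.69 = 9.75
total variance = 9.75 + 2 × 5.37 = 20.49
α (item deleted) = (4/3)·(1 − 9.75/20.49) = 0.699

coefficient alpha = 0.699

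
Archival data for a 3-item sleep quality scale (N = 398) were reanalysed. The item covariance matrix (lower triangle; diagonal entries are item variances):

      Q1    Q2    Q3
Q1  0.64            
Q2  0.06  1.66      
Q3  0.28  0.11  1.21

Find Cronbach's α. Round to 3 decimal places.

ΣVar(i) = 0.64 + 1.66 + 1.21 = 3.51
Sum of off-diagonal covariances = 0.45
Var(T) = 3.51 + 2 × 0.45 = 4.41
α = (k/(k−1))·(1 − ΣVar(i)/Var(T)) = (3/2)·(1 − 3.51/4.41) = 0.306

Cronbach's α = 0.306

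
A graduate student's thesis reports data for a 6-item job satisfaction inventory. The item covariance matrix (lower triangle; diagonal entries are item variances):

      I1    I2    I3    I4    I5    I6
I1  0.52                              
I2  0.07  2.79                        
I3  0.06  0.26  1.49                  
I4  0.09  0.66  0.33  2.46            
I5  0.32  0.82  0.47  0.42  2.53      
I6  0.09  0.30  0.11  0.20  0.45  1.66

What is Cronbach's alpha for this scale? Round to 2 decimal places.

Cronbach's alpha = 0.54

Σσ²ᵢ = 0.52 + 2.79 + 1.49 + 2.46 + 2.53 + 1.66 = 11.45
Σ_{i<j} σ_ij = 4.65
σ²_total = 11.45 + 2 × 4.65 = 20.75
α = (k/(k−1))·(1 − Σσ²ᵢ/σ²_total) = (6/5)·(1 − 11.45/20.75) = 0.54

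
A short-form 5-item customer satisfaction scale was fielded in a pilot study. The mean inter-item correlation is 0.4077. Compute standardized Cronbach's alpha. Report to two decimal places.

Standardized α = k·r̄ / (1 + (k−1)·r̄) = 5 × 0.4077 / (1 + 4 × 0.4077)
  = 2.0385 / 2.6308 = 0.77

standardized Cronbach's alpha = 0.77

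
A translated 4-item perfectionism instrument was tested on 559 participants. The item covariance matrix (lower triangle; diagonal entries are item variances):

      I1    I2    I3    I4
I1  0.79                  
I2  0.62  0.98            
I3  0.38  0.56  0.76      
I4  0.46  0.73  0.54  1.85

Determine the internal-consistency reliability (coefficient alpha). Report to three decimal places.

α = 0.800

Σσ²ᵢ = 0.79 + 0.98 + 0.76 + 1.85 = 4.38
Σ_{i<j} σ_ij = 3.29
total variance = 4.38 + 2 × 3.29 = 10.96
α = (k/(k−1))·(1 − Σσ²ᵢ/total variance) = (4/3)·(1 − 4.38/10.96) = 0.800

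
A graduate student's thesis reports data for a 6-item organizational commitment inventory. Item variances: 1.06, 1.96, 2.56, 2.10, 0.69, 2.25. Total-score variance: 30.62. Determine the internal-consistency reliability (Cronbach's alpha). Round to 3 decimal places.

sum of item variances = 1.06 + 1.96 + 2.56 + 2.10 + 0.69 + 2.25 = 10.62
α = (k/(k−1))·(1 − sum of item variances/σ²_T) = (6/5)·(1 − 10.62/30.62) = 0.784

α = 0.784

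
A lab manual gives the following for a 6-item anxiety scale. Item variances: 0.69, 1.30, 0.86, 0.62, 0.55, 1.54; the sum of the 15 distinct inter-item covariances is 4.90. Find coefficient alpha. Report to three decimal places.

Σσ²ᵢ = 0.69 + 1.30 + 0.86 + 0.62 + 0.55 + 1.54 = 5.56
Sum of distinct covariances = 4.90
σ²_T = Σσ²ᵢ + 2·Σcov = 5.56 + 2 × 4.90 = 15.36
α = (6/5)·(1 − 5.56/15.36) = 0.766

α = 0.766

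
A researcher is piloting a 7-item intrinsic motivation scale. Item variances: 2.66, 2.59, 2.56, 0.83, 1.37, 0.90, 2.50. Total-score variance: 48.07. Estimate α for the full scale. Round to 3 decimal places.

Σσᵢ² = 2.66 + 2.59 + 2.56 + 0.83 + 1.37 + 0.90 + 2.50 = 13.41
α = (k/(k−1))·(1 − Σσᵢ²/σ²_T) = (7/6)·(1 − 13.41/48.07) = 0.841

α = 0.841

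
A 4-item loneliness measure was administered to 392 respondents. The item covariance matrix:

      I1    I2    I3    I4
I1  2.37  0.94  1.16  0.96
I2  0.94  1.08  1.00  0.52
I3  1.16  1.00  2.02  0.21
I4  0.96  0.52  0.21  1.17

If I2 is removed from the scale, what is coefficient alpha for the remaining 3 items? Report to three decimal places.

coefficient alpha = 0.684

Remaining items: I1, I3, I4 (k = 3).
Σσᵢ² = 2.37 + 2.02 + 1.17 = 5.56
Var(T) = 5.56 + 2 × 2.33 = 10.22
α (item deleted) = (3/2)·(1 − 5.56/10.22) = 0.684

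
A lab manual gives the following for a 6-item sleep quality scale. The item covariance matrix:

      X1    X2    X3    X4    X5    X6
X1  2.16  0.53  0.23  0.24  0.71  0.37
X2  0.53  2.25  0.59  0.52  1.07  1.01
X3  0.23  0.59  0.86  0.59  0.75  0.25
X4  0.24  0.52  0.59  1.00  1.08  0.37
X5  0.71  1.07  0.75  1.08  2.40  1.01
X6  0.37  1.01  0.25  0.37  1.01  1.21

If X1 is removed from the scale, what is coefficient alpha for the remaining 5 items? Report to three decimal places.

Remaining items: X2, X3, X4, X5, X6 (k = 5).
Σσ²ᵢ = 2.25 + 0.86 + 1.00 + 2.40 + 1.21 = 7.72
total variance = 7.72 + 2 × 7.24 = 22.20
α (item deleted) = (5/4)·(1 − 7.72/22.20) = 0.815

α = 0.815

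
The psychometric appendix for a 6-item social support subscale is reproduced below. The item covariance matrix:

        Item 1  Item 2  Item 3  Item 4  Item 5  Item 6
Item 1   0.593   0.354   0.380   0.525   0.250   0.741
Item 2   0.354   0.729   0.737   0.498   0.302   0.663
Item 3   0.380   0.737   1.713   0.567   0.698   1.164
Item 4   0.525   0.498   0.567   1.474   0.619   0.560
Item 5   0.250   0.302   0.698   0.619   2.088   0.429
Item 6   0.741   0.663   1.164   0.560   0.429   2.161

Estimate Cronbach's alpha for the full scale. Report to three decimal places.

Σσ²ᵢ = 0.593 + 0.729 + 1.713 + 1.474 + 2.088 + 2.161 = 8.758
Sum of off-diagonal covariances = 8.487
total variance = 8.758 + 2 × 8.487 = 25.732
α = (k/(k−1))·(1 − Σσ²ᵢ/total variance) = (6/5)·(1 − 8.758/25.732) = 0.792

α = 0.792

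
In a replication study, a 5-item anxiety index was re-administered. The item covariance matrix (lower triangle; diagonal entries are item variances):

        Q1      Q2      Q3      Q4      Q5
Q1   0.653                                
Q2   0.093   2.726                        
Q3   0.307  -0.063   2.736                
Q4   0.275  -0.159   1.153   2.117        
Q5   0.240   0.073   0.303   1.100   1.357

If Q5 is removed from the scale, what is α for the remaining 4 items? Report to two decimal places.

Remaining items: Q1, Q2, Q3, Q4 (k = 4).
ΣVar(i) = 0.653 + 2.726 + 2.736 + 2.117 = 8.232
total variance = 8.232 + 2 × 1.606 = 11.444
α (item deleted) = (4/3)·(1 − 8.232/11.444) = 0.37

α = 0.37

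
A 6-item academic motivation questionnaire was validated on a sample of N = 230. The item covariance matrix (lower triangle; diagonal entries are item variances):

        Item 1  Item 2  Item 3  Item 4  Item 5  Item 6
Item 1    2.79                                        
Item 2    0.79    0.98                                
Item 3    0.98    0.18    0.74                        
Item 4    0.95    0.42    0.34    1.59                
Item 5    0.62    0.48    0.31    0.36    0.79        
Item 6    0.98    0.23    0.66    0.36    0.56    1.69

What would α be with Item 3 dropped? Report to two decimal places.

α = 0.74

Remaining items: Item 1, Item 2, Item 4, Item 5, Item 6 (k = 5).
Σσᵢ² = 2.79 + 0.98 + 1.59 + 0.79 + 1.69 = 7.84
σ²_T = 7.84 + 2 × 5.75 = 19.34
α (item deleted) = (5/4)·(1 − 7.84/19.34) = 0.74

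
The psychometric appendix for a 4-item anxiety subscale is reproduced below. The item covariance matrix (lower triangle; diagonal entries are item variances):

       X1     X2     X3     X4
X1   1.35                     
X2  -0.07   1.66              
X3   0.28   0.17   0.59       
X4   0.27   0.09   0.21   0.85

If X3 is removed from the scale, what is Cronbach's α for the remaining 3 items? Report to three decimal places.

α = 0.196

Remaining items: X1, X2, X4 (k = 3).
Σσ²ᵢ = 1.35 + 1.66 + 0.85 = 3.86
Var(T) = 3.86 + 2 × 0.29 = 4.44
α (item deleted) = (3/2)·(1 − 3.86/4.44) = 0.196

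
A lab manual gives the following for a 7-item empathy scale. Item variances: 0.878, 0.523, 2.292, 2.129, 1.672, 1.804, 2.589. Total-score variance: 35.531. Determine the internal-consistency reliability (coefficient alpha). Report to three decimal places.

ΣVar(i) = 0.878 + 0.523 + 2.292 + 2.129 + 1.672 + 1.804 + 2.589 = 11.887
α = (k/(k−1))·(1 − ΣVar(i)/Var(T)) = (7/6)·(1 − 11.887/35.531) = 0.776

coefficient alpha = 0.776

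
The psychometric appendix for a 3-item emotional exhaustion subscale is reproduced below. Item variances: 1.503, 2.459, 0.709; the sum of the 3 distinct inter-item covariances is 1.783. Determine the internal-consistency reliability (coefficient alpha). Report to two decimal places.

Σσ²ᵢ = 1.503 + 2.459 + 0.709 = 4.671
Sum of distinct covariances = 1.783
Var(T) = Σσ²ᵢ + 2·Σcov = 4.671 + 2 × 1.783 = 8.237
α = (3/2)·(1 − 4.671/8.237) = 0.65

α = 0.65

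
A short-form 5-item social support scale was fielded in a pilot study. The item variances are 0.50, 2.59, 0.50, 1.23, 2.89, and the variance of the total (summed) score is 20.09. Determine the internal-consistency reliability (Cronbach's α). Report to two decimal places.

Cronbach's α = 0.77

ΣVar(i) = 0.50 + 2.59 + 0.50 + 1.23 + 2.89 = 7.71
α = (k/(k−1))·(1 − ΣVar(i)/σ²_total) = (5/4)·(1 − 7.71/20.09) = 0.77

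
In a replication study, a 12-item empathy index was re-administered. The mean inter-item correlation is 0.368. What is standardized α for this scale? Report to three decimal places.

Standardized α = k·r̄ / (1 + (k−1)·r̄) = 12 × 0.368 / (1 + 11 × 0.368)
  = 4.4160 / 5.0480 = 0.875

α = 0.875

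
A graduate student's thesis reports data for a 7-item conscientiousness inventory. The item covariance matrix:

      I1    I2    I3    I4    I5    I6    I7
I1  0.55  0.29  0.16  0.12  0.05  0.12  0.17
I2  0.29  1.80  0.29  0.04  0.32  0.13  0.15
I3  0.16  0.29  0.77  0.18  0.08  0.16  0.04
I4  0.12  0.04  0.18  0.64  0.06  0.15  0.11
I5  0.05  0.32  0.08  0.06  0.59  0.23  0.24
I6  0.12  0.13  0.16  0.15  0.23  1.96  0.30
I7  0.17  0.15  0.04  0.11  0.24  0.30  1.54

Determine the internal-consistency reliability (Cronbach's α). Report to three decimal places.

ΣVar(i) = 0.55 + 1.80 + 0.77 + 0.64 + 0.59 + 1.96 + 1.54 = 7.85
Σ_{i<j} σ_ij = 3.39
Var(T) = 7.85 + 2 × 3.39 = 14.63
α = (k/(k−1))·(1 − ΣVar(i)/Var(T)) = (7/6)·(1 − 7.85/14.63) = 0.541

Cronbach's α = 0.541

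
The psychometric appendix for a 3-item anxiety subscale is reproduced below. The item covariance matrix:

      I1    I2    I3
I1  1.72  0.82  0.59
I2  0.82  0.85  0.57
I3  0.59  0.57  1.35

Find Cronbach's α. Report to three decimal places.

Σσ²ᵢ = 1.72 + 0.85 + 1.35 = 3.92
Sum of the distinct covariances = 1.98
σ²_total = 3.92 + 2 × 1.98 = 7.88
α = (k/(k−1))·(1 − Σσ²ᵢ/σ²_total) = (3/2)·(1 − 3.92/7.88) = 0.754

Cronbach's α = 0.754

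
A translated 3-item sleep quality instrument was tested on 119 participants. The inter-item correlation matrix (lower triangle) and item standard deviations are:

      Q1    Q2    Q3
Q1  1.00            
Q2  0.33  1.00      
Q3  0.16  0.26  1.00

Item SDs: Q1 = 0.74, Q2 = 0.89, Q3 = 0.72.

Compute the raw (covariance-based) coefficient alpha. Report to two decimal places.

α = 0.50

Σσ²ᵢ = 0.74² + 0.89² + 0.72² = 1.8581
Covariances σ_ij = r_ij · s_i · s_j:
  σ(Q1,Q2) = 0.33 × 0.74 × 0.89 = 0.2173
  σ(Q1,Q3) = 0.16 × 0.74 × 0.72 = 0.0852
  σ(Q2,Q3) = 0.26 × 0.89 × 0.72 = 0.1666
σ²_T = Σσ²ᵢ + 2·Σσ_ij = 1.8581 + 2 × 0.4691 = 2.7963
α = (3/2)·(1 − 1.8581/2.7963) = 0.50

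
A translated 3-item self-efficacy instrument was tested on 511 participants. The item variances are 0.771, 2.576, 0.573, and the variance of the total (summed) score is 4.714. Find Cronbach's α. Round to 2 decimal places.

Σσᵢ² = 0.771 + 2.576 + 0.573 = 3.920
α = (k/(k−1))·(1 − Σσᵢ²/Var(T)) = (3/2)·(1 − 3.920/4.714) = 0.25

α = 0.25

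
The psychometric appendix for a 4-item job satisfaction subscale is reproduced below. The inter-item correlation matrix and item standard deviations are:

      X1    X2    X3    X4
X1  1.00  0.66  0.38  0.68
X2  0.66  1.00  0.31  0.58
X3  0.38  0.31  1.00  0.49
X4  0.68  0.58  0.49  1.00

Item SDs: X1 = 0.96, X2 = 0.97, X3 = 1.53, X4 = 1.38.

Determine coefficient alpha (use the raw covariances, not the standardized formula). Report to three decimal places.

coefficient alpha = 0.783

Σσ²ᵢ = 0.96² + 0.97² + 1.53² + 1.38² = 6.1078
Covariances σ_ij = r_ij · s_i · s_j:
  σ(X1,X2) = 0.66 × 0.96 × 0.97 = 0.6146
  σ(X1,X3) = 0.38 × 0.96 × 1.53 = 0.5581
  σ(X1,X4) = 0.68 × 0.96 × 1.38 = 0.9009
  σ(X2,X3) = 0.31 × 0.97 × 1.53 = 0.4601
  σ(X2,X4) = 0.58 × 0.97 × 1.38 = 0.7764
  σ(X3,X4) = 0.49 × 1.53 × 1.38 = 1.0346
σ²_T = Σσ²ᵢ + 2·Σσ_ij = 6.1078 + 2 × 4.3447 = 14.7972
α = (4/3)·(1 − 6.1078/14.7972) = 0.783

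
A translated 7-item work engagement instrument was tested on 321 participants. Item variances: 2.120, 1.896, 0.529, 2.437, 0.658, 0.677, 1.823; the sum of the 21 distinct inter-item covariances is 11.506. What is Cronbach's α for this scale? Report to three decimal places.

ΣVar(i) = 2.120 + 1.896 + 0.529 + 2.437 + 0.658 + 0.677 + 1.823 = 10.140
Sum of distinct covariances = 11.506
Var(T) = ΣVar(i) + 2·Σcov = 10.140 + 2 × 11.506 = 33.152
α = (7/6)·(1 − 10.140/33.152) = 0.810

Cronbach's α = 0.810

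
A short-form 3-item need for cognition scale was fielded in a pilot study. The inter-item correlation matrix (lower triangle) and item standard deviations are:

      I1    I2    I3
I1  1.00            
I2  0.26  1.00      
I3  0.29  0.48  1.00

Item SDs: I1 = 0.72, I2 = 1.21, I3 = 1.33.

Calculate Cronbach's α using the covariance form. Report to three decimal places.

α = 0.607

Σσ²ᵢ = 0.72² + 1.21² + 1.33² = 3.7514
Covariances σ_ij = r_ij · s_i · s_j:
  σ(I1,I2) = 0.26 × 0.72 × 1.21 = 0.2265
  σ(I1,I3) = 0.29 × 0.72 × 1.33 = 0.2777
  σ(I2,I3) = 0.48 × 1.21 × 1.33 = 0.7725
σ²_T = Σσ²ᵢ + 2·Σσ_ij = 3.7514 + 2 × 1.2767 = 6.3048
α = (3/2)·(1 − 3.7514/6.3048) = 0.607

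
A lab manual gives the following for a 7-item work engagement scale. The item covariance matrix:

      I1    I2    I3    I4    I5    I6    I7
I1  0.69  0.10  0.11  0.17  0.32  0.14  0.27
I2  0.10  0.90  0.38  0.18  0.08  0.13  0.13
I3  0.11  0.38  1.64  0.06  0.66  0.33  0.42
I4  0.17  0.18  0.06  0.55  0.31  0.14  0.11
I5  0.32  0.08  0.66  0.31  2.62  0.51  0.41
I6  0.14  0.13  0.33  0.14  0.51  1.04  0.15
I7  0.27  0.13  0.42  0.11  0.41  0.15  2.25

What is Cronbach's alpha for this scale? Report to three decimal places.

Cronbach's alpha = 0.599

ΣVar(i) = 0.69 + 0.90 + 1.64 + 0.55 + 2.62 + 1.04 + 2.25 = 9.69
Σ_{i<j} σ_ij = 5.11
total variance = 9.69 + 2 × 5.11 = 19.91
α = (k/(k−1))·(1 − ΣVar(i)/total variance) = (7/6)·(1 − 9.69/19.91) = 0.599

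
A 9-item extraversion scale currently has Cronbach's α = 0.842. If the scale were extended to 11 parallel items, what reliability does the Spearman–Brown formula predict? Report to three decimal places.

Length factor m = 11/9 = 1.2222
α' = m·α / (1 + (m−1)·α)
   = 11/9 × 0.842 / (1 + (11/9 − 1) × 0.842)
   = 1.0291 / 1.1871 = 0.867

predicted reliability = 0.867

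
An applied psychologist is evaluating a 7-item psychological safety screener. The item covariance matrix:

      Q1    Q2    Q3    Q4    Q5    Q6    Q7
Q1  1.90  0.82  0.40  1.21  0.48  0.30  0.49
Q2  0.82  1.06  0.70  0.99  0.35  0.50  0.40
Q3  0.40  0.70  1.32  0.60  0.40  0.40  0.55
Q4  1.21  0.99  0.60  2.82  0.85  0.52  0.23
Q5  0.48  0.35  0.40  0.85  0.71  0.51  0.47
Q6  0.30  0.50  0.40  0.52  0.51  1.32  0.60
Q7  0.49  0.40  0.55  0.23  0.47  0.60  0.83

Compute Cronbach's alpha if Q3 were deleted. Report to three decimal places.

Remaining items: Q1, Q2, Q4, Q5, Q6, Q7 (k = 6).
Σσ²ᵢ = 1.90 + 1.06 + 2.82 + 0.71 + 1.32 + 0.83 = 8.64
σ²_total = 8.64 + 2 × 8.72 = 26.08
α (item deleted) = (6/5)·(1 − 8.64/26.08) = 0.802

Cronbach's alpha = 0.802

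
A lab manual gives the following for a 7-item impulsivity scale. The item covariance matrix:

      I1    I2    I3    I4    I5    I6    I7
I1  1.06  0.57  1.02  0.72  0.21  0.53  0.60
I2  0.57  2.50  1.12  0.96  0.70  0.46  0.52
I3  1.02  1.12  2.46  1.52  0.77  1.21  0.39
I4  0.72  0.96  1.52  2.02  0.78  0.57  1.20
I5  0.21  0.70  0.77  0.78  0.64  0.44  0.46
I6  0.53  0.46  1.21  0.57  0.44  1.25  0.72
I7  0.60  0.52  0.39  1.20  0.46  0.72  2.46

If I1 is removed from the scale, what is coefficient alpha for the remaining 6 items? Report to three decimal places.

Remaining items: I2, I3, I4, I5, I6, I7 (k = 6).
sum of item variances = 2.50 + 2.46 + 2.02 + 0.64 + 1.25 + 2.46 = 11.33
σ²_total = 11.33 + 2 × 11.82 = 34.97
α (item deleted) = (6/5)·(1 − 11.33/34.97) = 0.811

α = 0.811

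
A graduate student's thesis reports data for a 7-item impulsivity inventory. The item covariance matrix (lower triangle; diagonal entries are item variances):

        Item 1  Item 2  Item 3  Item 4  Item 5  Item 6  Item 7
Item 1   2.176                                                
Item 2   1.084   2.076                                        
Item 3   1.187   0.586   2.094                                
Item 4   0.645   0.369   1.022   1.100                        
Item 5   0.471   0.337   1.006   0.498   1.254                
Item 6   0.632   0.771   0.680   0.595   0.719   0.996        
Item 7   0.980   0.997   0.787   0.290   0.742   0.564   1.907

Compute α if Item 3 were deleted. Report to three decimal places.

Remaining items: Item 1, Item 2, Item 4, Item 5, Item 6, Item 7 (k = 6).
Σσ²ᵢ = 2.176 + 2.076 + 1.100 + 1.254 + 0.996 + 1.907 = 9.509
Var(T) = 9.509 + 2 × 9.694 = 28.897
α (item deleted) = (6/5)·(1 − 9.509/28.897) = 0.805

α = 0.805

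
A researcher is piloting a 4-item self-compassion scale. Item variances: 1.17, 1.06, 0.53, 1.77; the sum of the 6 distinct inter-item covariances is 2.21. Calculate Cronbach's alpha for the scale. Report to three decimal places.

Cronbach's alpha = 0.658

Σσ²ᵢ = 1.17 + 1.06 + 0.53 + 1.77 = 4.53
Sum of distinct covariances = 2.21
σ²_total = Σσ²ᵢ + 2·Σcov = 4.53 + 2 × 2.21 = 8.95
α = (4/3)·(1 − 4.53/8.95) = 0.658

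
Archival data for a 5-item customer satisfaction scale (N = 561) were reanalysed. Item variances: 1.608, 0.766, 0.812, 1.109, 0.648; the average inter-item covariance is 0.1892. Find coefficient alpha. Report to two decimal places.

Σσ²ᵢ = 1.608 + 0.766 + 0.812 + 1.109 + 0.648 = 4.943
Sum of the 10 distinct covariances = 10 × 0.1892 = 1.8920
σ²_total = Σσ²ᵢ + 2·Σcov = 4.943 + 2 × 1.8920 = 8.7270
α = (5/4)·(1 − 4.943/8.7270) = 0.54

α = 0.54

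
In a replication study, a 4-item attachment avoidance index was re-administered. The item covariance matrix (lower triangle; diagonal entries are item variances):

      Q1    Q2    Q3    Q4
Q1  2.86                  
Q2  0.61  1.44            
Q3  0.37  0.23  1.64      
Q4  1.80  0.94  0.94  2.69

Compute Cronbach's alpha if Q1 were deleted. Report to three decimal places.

Remaining items: Q2, Q3, Q4 (k = 3).
Σσᵢ² = 1.44 + 1.64 + 2.69 = 5.77
σ²_T = 5.77 + 2 × 2.11 = 9.99
α (item deleted) = (3/2)·(1 − 5.77/9.99) = 0.634

α = 0.634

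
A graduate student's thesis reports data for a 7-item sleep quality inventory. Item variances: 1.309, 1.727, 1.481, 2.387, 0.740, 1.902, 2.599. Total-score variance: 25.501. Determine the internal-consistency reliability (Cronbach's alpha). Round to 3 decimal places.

α = 0.611

Σσᵢ² = 1.309 + 1.727 + 1.481 + 2.387 + 0.740 + 1.902 + 2.599 = 12.145
α = (k/(k−1))·(1 − Σσᵢ²/total variance) = (7/6)·(1 − 12.145/25.501) = 0.611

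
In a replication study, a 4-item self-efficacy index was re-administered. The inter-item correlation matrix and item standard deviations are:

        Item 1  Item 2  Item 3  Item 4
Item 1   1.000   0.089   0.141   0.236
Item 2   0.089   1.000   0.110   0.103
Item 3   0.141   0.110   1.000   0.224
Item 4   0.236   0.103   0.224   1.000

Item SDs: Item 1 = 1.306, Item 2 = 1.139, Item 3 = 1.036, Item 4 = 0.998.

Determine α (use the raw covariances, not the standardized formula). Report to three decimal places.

Σσ²ᵢ = 1.306² + 1.139² + 1.036² + 0.998² = 5.0723
Covariances σ_ij = r_ij · s_i · s_j:
  σ(Item 1,Item 2) = 0.089 × 1.306 × 1.139 = 0.1324
  σ(Item 1,Item 3) = 0.141 × 1.306 × 1.036 = 0.1908
  σ(Item 1,Item 4) = 0.236 × 1.306 × 0.998 = 0.3076
  σ(Item 2,Item 3) = 0.110 × 1.139 × 1.036 = 0.1298
  σ(Item 2,Item 4) = 0.103 × 1.139 × 0.998 = 0.1171
  σ(Item 3,Item 4) = 0.224 × 1.036 × 0.998 = 0.2316
σ²_T = Σσ²ᵢ + 2·Σσ_ij = 5.0723 + 2 × 1.1093 = 7.2909
α = (4/3)·(1 − 5.0723/7.2909) = 0.406

α = 0.406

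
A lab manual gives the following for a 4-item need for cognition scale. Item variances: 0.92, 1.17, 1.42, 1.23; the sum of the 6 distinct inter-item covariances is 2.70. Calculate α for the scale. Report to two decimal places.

Σσᵢ² = 0.92 + 1.17 + 1.42 + 1.23 = 4.74
Sum of distinct covariances = 2.70
total variance = Σσᵢ² + 2·Σcov = 4.74 + 2 × 2.70 = 10.14
α = (4/3)·(1 − 4.74/10.14) = 0.71

α = 0.71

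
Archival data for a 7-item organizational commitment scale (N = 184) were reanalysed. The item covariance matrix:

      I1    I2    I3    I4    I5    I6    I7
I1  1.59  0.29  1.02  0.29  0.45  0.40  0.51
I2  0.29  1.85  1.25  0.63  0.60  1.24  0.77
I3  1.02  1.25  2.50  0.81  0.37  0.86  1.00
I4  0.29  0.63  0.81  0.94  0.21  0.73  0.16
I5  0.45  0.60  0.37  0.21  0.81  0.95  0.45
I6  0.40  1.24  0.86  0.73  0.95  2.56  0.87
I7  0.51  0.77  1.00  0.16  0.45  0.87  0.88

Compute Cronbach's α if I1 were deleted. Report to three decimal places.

Remaining items: I2, I3, I4, I5, I6, I7 (k = 6).
sum of item variances = 1.85 + 2.50 + 0.94 + 0.81 + 2.56 + 0.88 = 9.54
total variance = 9.54 + 2 × 10.90 = 31.34
α (item deleted) = (6/5)·(1 − 9.54/31.34) = 0.835

α = 0.835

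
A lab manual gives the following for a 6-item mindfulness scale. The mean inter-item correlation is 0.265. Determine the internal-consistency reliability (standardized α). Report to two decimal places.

α = 0.68

Standardized α = k·r̄ / (1 + (k−1)·r̄) = 6 × 0.265 / (1 + 5 × 0.265)
  = 1.5900 / 2.3250 = 0.68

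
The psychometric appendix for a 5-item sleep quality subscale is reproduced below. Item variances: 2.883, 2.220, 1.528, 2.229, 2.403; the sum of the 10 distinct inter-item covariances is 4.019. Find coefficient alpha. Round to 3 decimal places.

Σσᵢ² = 2.883 + 2.220 + 1.528 + 2.229 + 2.403 = 11.263
Sum of distinct covariances = 4.019
σ²_total = Σσᵢ² + 2·Σcov = 11.263 + 2 × 4.019 = 19.301
α = (5/4)·(1 − 11.263/19.301) = 0.521

α = 0.521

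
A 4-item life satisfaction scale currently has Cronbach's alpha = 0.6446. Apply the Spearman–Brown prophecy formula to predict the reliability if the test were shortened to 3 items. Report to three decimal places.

Length factor m = 3/4 = 0.7500
α' = m·α / (1 − (1−m)·α)
   = 3/4 × 0.6446 / (1 − (1 − 3/4) × 0.6446)
   = 0.4834 / 0.8388 = 0.576

predicted reliability = 0.576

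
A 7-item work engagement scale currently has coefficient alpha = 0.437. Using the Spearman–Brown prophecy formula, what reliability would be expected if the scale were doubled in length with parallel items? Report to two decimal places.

Length factor m = 2
α' = m·α / (1 + (m−1)·α)
   = 2 × 0.437 / (1 + (2 − 1) × 0.437)
   = 0.8740 / 1.4370 = 0.61

predicted reliability = 0.61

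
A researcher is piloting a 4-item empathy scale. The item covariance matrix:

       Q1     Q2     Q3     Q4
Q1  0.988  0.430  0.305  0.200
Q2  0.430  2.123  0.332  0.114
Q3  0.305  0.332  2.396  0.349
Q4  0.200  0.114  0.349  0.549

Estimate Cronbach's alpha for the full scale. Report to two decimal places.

Σσᵢ² = 0.988 + 2.123 + 2.396 + 0.549 = 6.056
Σ_{i<j} σ_ij = 1.730
σ²_T = 6.056 + 2 × 1.730 = 9.516
α = (k/(k−1))·(1 − Σσᵢ²/σ²_T) = (4/3)·(1 − 6.056/9.516) = 0.48

Cronbach's alpha = 0.48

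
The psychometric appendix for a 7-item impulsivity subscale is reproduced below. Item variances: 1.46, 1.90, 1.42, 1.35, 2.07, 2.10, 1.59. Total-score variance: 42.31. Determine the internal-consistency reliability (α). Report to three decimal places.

α = 0.839

Σσᵢ² = 1.46 + 1.90 + 1.42 + 1.35 + 2.07 + 2.10 + 1.59 = 11.89
α = (k/(k−1))·(1 − Σσᵢ²/total variance) = (7/6)·(1 − 11.89/42.31) = 0.839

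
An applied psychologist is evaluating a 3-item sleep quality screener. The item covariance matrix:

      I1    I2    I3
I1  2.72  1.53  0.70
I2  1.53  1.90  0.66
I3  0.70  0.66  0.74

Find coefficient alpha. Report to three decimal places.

coefficient alpha = 0.778

Σσ²ᵢ = 2.72 + 1.90 + 0.74 = 5.36
Sum of the distinct covariances = 2.89
σ²_total = 5.36 + 2 × 2.89 = 11.14
α = (k/(k−1))·(1 − Σσ²ᵢ/σ²_total) = (3/2)·(1 − 5.36/11.14) = 0.778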